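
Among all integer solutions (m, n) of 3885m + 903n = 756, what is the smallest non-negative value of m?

Euclid: 3885 = 4·903 + 273; 903 = 3·273 + 84; 273 = 3·84 + 21; 84 = 4·21 + 0 → gcd = 21; 756 = 21·36.
Back-substitution yields 3885·(10) + 903·(-43) = 21, so one solution is m = 10·36 = 360, n = -43·36 = -1548.
Solutions in m differ by 903/21 = 43; the one in [0, 43) is 360 mod 43 = 16.

16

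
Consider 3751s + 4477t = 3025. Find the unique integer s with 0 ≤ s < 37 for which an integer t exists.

2

Euclid: 4477 = 1·3751 + 726; 3751 = 5·726 + 121; 726 = 6·121 + 0 → gcd = 121; 3025 = 121·25.
Back-substitution yields 3751·(6) + 4477·(-5) = 121, so one solution is s = 6·25 = 150, t = -5·25 = -125.
Solutions in s differ by 4477/121 = 37; the one in [0, 37) is 150 mod 37 = 2.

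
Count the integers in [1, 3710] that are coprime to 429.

2076

Prime factors of 429: 3, 11, 13. Count integers ≤ 3710 divisible by none of them.
By inclusion–exclusion: 3710 − ⌊3710/3⌋ − ⌊3710/11⌋ − ⌊3710/13⌋ + ⌊3710/33⌋ + ⌊3710/39⌋ + ⌊3710/143⌋ − ⌊3710/429⌋ = 2076.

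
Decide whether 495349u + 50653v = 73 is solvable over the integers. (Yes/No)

By Bézout, 495349u + 50653v = 73 has integer solutions iff gcd(495349, 50653) | 73.
Euclid: 495349 = 9·50653 + 39472; 50653 = 1·39472 + 11181; 39472 = 3·11181 + 5929; 11181 = 1·5929 + 5252; 5929 = 1·5252 + 677; 5252 = 7·677 + 513; 677 = 1·513 + 164; 513 = 3·164 + 21; 164 = 7·21 + 17; 21 = 1·17 + 4; 17 = 4·4 + 1; 4 = 4·1 + 0. gcd = 1; 73 mod 1 = 0. Yes.

Yes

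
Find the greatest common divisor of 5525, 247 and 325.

13

gcd(5525, 247): 5525 = 22·247 + 91; 247 = 2·91 + 65; 91 = 1·65 + 26; 65 = 2·26 + 13; 26 = 2·13 + 0 → 13
gcd(13, 325): 325 = 25·13 + 0 → 13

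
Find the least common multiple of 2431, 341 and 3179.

1281137

2431 = 11 · 13 · 17; 341 = 11 · 31; 3179 = 11 · 17²
lcm takes max exponent of each prime: 11 · 13 · 17² · 31 = 1281137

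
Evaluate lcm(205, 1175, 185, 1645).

205 = 5 · 41; 1175 = 5² · 47; 185 = 5 · 37; 1645 = 5 · 7 · 47
lcm takes max exponent of each prime: 5² · 7 · 37 · 41 · 47 = 12477325

12477325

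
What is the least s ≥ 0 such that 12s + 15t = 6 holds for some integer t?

Reduce mod 15: 12s ≡ 6 (mod 15). With g = gcd(12, 15) = 3 dividing 6, divide through: 4s ≡ 2 (mod 5).
Since gcd(4, 5) = 1, s ≡ 2·(4)⁻¹ ≡ 3 (mod 5). Smallest non-negative: 3.

3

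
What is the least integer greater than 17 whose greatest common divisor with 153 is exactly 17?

34

gcd(t, 153) = 17 forces 17 | t; write t = 17s. Then gcd(17s, 17·9) = 17·gcd(s, 9), so need gcd(s, 9) = 1.
17s > 17 gives s ≥ 2. The least s ≥ 2 coprime to 9 is 2, so t = 17·2 = 34.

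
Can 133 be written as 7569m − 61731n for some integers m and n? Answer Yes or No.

No

gcd(7569, 61731): 61731 = 8·7569 + 1179; 7569 = 6·1179 + 495; 1179 = 2·495 + 189; 495 = 2·189 + 117; 189 = 1·117 + 72; 117 = 1·72 + 45; 72 = 1·45 + 27; 45 = 1·27 + 18; 27 = 1·18 + 9; 18 = 2·9 + 0 → 9
9 does not divide 133, so a solution does not exist.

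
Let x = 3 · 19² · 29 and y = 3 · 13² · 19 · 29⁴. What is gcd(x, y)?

min exponent per shared prime: 3 · 19 · 29 = 1653

1653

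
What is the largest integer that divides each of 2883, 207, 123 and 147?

gcd(2883, 207): 2883 = 13·207 + 192; 207 = 1·192 + 15; 192 = 12·15 + 12; 15 = 1·12 + 3; 12 = 4·3 + 0 → 3
gcd(3, 123): 123 = 41·3 + 0 → 3
gcd(3, 147): 147 = 49·3 + 0 → 3

3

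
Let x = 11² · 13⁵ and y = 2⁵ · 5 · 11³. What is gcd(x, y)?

min exponent per shared prime: 11² = 121

121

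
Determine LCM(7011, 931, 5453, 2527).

7011 = 3² · 19 · 41; 931 = 7² · 19; 5453 = 7 · 19 · 41; 2527 = 7 · 19²
lcm takes max exponent of each prime: 3² · 7² · 19² · 41 = 6527241

6527241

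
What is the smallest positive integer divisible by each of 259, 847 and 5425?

24287725

259 = 7 · 37; 847 = 7 · 11²; 5425 = 5² · 7 · 31
lcm takes max exponent of each prime: 5² · 7 · 11² · 31 · 37 = 24287725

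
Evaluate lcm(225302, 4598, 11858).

225302

225302 = 2 · 7² · 11² · 19; 4598 = 2 · 11² · 19; 11858 = 2 · 7² · 11²
lcm takes max exponent of each prime: 2 · 7² · 11² · 19 = 225302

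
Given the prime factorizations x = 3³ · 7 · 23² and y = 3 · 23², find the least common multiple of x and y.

99981

max exponent per prime: 3³ · 7 · 23² = 99981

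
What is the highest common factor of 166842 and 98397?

166842 = 2 · 3² · 13 · 23 · 31
98397 = 3² · 13 · 29²
Common: 3² · 13 = 117

117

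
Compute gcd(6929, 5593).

6929 = 13² · 41
5593 = 7 · 17 · 47
Common: 1 = 1

1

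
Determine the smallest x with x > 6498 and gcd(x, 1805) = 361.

6859

gcd(x, 1805) = 361 forces 361 | x; write x = 361s. Then gcd(361s, 361·5) = 361·gcd(s, 5), so need gcd(s, 5) = 1.
361s > 6498 gives s ≥ 19. The least s ≥ 19 coprime to 5 is 19, so x = 361·19 = 6859.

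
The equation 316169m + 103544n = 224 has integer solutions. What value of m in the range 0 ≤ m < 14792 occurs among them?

Reduce mod 103544: 316169m ≡ 224 (mod 103544). With g = gcd(316169, 103544) = 7 dividing 224, divide through: 45167m ≡ 32 (mod 14792).
Since gcd(45167, 14792) = 1, m ≡ 32·(45167)⁻¹ ≡ 2936 (mod 14792). Smallest non-negative: 2936.

2936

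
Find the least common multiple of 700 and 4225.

118300

gcd first: 4225 = 6·700 + 25; 700 = 28·25 + 0 → gcd = 25
lcm = 700·4225/gcd = 2957500/25 = 118300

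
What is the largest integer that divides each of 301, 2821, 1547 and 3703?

7

gcd(301, 2821): 2821 = 9·301 + 112; 301 = 2·112 + 77; 112 = 1·77 + 35; 77 = 2·35 + 7; 35 = 5·7 + 0 → 7
gcd(7, 1547): 1547 = 221·7 + 0 → 7
gcd(7, 3703): 3703 = 529·7 + 0 → 7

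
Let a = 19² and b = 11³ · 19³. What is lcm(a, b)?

9129329

max exponent per prime: 11³ · 19³ = 9129329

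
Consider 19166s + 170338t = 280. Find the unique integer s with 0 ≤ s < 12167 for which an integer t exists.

Reduce mod 170338: 19166s ≡ 280 (mod 170338). With g = gcd(19166, 170338) = 14 dividing 280, divide through: 1369s ≡ 20 (mod 12167).
Since gcd(1369, 12167) = 1, s ≡ 20·(1369)⁻¹ ≡ 10114 (mod 12167). Smallest non-negative: 10114.

10114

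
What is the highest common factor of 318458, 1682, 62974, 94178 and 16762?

gcd(318458, 1682): 318458 = 189·1682 + 560; 1682 = 3·560 + 2; 560 = 280·2 + 0 → 2
gcd(2, 62974): 62974 = 31487·2 + 0 → 2
gcd(2, 94178): 94178 = 47089·2 + 0 → 2
gcd(2, 16762): 16762 = 8381·2 + 0 → 2

2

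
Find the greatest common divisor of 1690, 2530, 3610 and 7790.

gcd(1690, 2530): 2530 = 1·1690 + 840; 1690 = 2·840 + 10; 840 = 84·10 + 0 → 10
gcd(10, 3610): 3610 = 361·10 + 0 → 10
gcd(10, 7790): 7790 = 779·10 + 0 → 10

10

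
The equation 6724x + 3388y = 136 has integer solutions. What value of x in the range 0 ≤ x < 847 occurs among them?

258

Euclid: 6724 = 1·3388 + 3336; 3388 = 1·3336 + 52; 3336 = 64·52 + 8; 52 = 6·8 + 4; 8 = 2·4 + 0 → gcd = 4; 136 = 4·34.
Back-substitution yields 6724·(-391) + 3388·(776) = 4, so one solution is x = -391·34 = -13294, y = 776·34 = 26384.
Solutions in x differ by 3388/4 = 847; the one in [0, 847) is -13294 mod 847 = 258.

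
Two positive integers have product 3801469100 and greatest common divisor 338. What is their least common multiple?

For any two positive integers, gcd × lcm equals their product. Hence lcm = 3801469100 / 338 = 11246950.

11246950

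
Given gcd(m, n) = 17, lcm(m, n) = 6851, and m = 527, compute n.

221

Using mn = gcd(m,n)·lcm(m,n) = 17·6851 = 116467, we get n = 116467/527 = 221.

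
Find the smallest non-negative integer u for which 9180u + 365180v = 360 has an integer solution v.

17543

Euclid: 365180 = 39·9180 + 7160; 9180 = 1·7160 + 2020; 7160 = 3·2020 + 1100; 2020 = 1·1100 + 920; 1100 = 1·920 + 180; 920 = 5·180 + 20; 180 = 9·20 + 0 → gcd = 20; 360 = 20·18.
Back-substitution yields 9180·(1989) + 365180·(-50) = 20, so one solution is u = 1989·18 = 35802, v = -50·18 = -900.
Solutions in u differ by 365180/20 = 18259; the one in [0, 18259) is 35802 mod 18259 = 17543.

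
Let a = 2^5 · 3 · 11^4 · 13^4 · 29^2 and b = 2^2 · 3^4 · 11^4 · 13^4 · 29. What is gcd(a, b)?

min exponent per shared prime: 2^2 · 3 · 11^4 · 13^4 · 29 = 145520237148

145520237148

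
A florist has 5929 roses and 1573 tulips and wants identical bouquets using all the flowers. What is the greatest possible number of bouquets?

Euclid: 5929 = 3·1573 + 1210; 1573 = 1·1210 + 363; 1210 = 3·363 + 121; 363 = 3·121 + 0. Last nonzero remainder: 121.

121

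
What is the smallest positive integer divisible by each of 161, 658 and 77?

161 = 7 · 23; 658 = 2 · 7 · 47; 77 = 7 · 11
lcm takes max exponent of each prime: 2 · 7 · 11 · 23 · 47 = 166474

166474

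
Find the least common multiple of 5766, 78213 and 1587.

lcm(5766, 78213) = 5766·78213/gcd = 450976158/93 = 4849206
lcm(4849206, 1587) = 4849206·1587/gcd = 7695689922/3 = 2565229974

2565229974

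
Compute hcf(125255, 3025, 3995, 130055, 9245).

125255 = 5 · 13 · 41 · 47; 3025 = 5² · 11²; 3995 = 5 · 17 · 47; 130055 = 5 · 19 · 37²; 9245 = 5 · 43²
gcd takes min exponent of each prime: 5 = 5

5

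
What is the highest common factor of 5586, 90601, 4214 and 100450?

49

5586 = 2 · 3 · 7² · 19; 90601 = 7² · 43²; 4214 = 2 · 7² · 43; 100450 = 2 · 5² · 7² · 41
gcd takes min exponent of each prime: 7² = 49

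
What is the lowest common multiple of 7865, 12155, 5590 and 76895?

13602879290

7865 = 5 · 11² · 13; 12155 = 5 · 11 · 13 · 17; 5590 = 2 · 5 · 13 · 43; 76895 = 5 · 7 · 13³
lcm takes max exponent of each prime: 2 · 5 · 7 · 11² · 13³ · 17 · 43 = 13602879290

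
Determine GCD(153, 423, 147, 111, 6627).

gcd(153, 423): 423 = 2·153 + 117; 153 = 1·117 + 36; 117 = 3·36 + 9; 36 = 4·9 + 0 → 9
gcd(9, 147): 147 = 16·9 + 3; 9 = 3·3 + 0 → 3
gcd(3, 111): 111 = 37·3 + 0 → 3
gcd(3, 6627): 6627 = 2209·3 + 0 → 3

3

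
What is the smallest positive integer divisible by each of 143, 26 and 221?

4862

lcm(143, 26) = 143·26/gcd = 3718/13 = 286
lcm(286, 221) = 286·221/gcd = 63206/13 = 4862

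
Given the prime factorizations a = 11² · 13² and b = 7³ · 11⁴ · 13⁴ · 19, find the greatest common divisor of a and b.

min exponent per shared prime: 11² · 13² = 20449

20449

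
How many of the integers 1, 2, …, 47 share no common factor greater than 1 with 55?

Prime factors of 55: 5, 11. Count integers ≤ 47 divisible by none of them.
By inclusion–exclusion: 47 − ⌊47/5⌋ − ⌊47/11⌋ + ⌊47/55⌋ = 34.

34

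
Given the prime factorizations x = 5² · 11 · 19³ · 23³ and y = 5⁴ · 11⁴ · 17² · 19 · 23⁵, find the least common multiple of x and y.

max exponent per prime: 5⁴ · 11⁴ · 17² · 19³ · 23⁵ = 116747767264643508125

116747767264643508125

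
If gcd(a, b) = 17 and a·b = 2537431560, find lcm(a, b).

Since gcd(a,b)·lcm(a,b) = ab, lcm = 2537431560/17 = 149260680.

149260680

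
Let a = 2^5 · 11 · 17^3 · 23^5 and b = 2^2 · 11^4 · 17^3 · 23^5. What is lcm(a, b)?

14815170816029408

max exponent per prime: 2^5 · 11^4 · 17^3 · 23^5 = 14815170816029408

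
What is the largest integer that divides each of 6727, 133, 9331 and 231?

gcd(6727, 133): 6727 = 50·133 + 77; 133 = 1·77 + 56; 77 = 1·56 + 21; 56 = 2·21 + 14; 21 = 1·14 + 7; 14 = 2·7 + 0 → 7
gcd(7, 9331): 9331 = 1333·7 + 0 → 7
gcd(7, 231): 231 = 33·7 + 0 → 7

7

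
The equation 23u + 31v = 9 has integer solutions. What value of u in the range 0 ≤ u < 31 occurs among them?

gcd(23, 31) = 1 (Euclid: 31 = 1·23 + 8; 23 = 2·8 + 7; 8 = 1·7 + 1; 7 = 7·1 + 0), and 1 | 9.
Extended Euclid: 23·(-4) + 31·(3) = 1. Scale by 9: u₀ = -36.
General solution u = u₀ + 31t; reducing mod 31 gives u = 26 (and v = -19).

26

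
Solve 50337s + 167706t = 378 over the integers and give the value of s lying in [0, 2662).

Euclid: 167706 = 3·50337 + 16695; 50337 = 3·16695 + 252; 16695 = 66·252 + 63; 252 = 4·63 + 0 → gcd = 63; 378 = 63·6.
Back-substitution yields 50337·(-663) + 167706·(199) = 63, so one solution is s = -663·6 = -3978, t = 199·6 = 1194.
Solutions in s differ by 167706/63 = 2662; the one in [0, 2662) is -3978 mod 2662 = 1346.

1346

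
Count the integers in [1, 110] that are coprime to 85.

83

85 = 5·17. Inclusion–exclusion on these primes:
110 − ⌊110/5⌋ − ⌊110/17⌋ + ⌊110/85⌋ = 83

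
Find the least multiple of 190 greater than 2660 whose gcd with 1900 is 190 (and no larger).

gcd(k, 1900) = 190 forces 190 | k; write k = 190s. Then gcd(190s, 190·10) = 190·gcd(s, 10), so need gcd(s, 10) = 1.
190s > 2660 gives s ≥ 15. The least s ≥ 15 coprime to 10 is 17, so k = 190·17 = 3230.

3230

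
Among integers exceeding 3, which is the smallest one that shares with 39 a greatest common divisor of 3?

39 = 3·13. Any x with gcd(x, 39) = 3 is a multiple of 3, say 3s, with s coprime to 13.
Need s > 3/3, so s ≥ 2. First s ≥ 2 with gcd(s, 13) = 1 is s = 2. Thus x = 3·2 = 6.

6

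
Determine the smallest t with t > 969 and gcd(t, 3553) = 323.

gcd(t, 3553) = 323 forces 323 | t; write t = 323s. Then gcd(323s, 323·11) = 323·gcd(s, 11), so need gcd(s, 11) = 1.
323s > 969 gives s ≥ 4. The least s ≥ 4 coprime to 11 is 4, so t = 323·4 = 1292.

1292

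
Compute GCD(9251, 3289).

Euclid: 9251 = 2·3289 + 2673; 3289 = 1·2673 + 616; 2673 = 4·616 + 209; 616 = 2·209 + 198; 209 = 1·198 + 11; 198 = 18·11 + 0. Last nonzero remainder: 11.

11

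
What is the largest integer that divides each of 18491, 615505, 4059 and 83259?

18491 = 11 · 41²; 615505 = 5 · 11 · 19² · 31; 4059 = 3² · 11 · 41; 83259 = 3² · 11 · 29²
gcd takes min exponent of each prime: 11 = 11

11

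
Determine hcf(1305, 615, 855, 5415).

gcd(1305, 615): 1305 = 2·615 + 75; 615 = 8·75 + 15; 75 = 5·15 + 0 → 15
gcd(15, 855): 855 = 57·15 + 0 → 15
gcd(15, 5415): 5415 = 361·15 + 0 → 15

15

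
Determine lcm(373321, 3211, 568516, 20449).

2887203389356

lcm(373321, 3211) = 373321·3211/gcd = 1198733731/169 = 7093099
lcm(7093099, 568516) = 7093099·568516/gcd = 4032540271084/169 = 23861185036
lcm(23861185036, 20449) = 23861185036·20449/gcd = 487937372801164/169 = 2887203389356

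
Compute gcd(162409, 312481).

162409 = 13² · 31²
312481 = 13² · 43²
Common: 13² = 169

169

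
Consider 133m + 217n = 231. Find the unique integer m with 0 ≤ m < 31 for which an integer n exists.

5

gcd(133, 217) = 7 (Euclid: 217 = 1·133 + 84; 133 = 1·84 + 49; 84 = 1·49 + 35; 49 = 1·35 + 14; 35 = 2·14 + 7; 14 = 2·7 + 0), and 7 | 231.
Extended Euclid: 133·(-13) + 217·(8) = 7. Scale by 33: m₀ = -429.
General solution m = m₀ + 31t; reducing mod 31 gives m = 5 (and n = -2).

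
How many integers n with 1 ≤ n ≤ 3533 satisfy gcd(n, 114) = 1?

1116

114 = 2·3·19. Inclusion–exclusion on these primes:
3533 − ⌊3533/2⌋ − ⌊3533/3⌋ − ⌊3533/19⌋ + ⌊3533/6⌋ + ⌊3533/38⌋ + ⌊3533/57⌋ − ⌊3533/114⌋ = 1116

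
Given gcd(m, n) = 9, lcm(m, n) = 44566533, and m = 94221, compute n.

m·n = gcd·lcm = 9·44566533 = 401098797, so n = 401098797/94221 = 4257.

4257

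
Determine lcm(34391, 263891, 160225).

5031550321525

34391 = 7 · 17³; 263891 = 17 · 19² · 43; 160225 = 5² · 13 · 17 · 29
lcm takes max exponent of each prime: 5² · 7 · 13 · 17³ · 19² · 29 · 43 = 5031550321525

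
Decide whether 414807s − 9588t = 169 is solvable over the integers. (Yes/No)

By Bézout, 414807s − 9588t = 169 has integer solutions iff gcd(414807, 9588) | 169.
Euclid: 414807 = 43·9588 + 2523; 9588 = 3·2523 + 2019; 2523 = 1·2019 + 504; 2019 = 4·504 + 3; 504 = 168·3 + 0. gcd = 3; 169 mod 3 = 1. No.

No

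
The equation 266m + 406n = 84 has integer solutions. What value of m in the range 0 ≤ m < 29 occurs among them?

Euclid: 406 = 1·266 + 140; 266 = 1·140 + 126; 140 = 1·126 + 14; 126 = 9·14 + 0 → gcd = 14; 84 = 14·6.
Back-substitution yields 266·(-3) + 406·(2) = 14, so one solution is m = -3·6 = -18, n = 2·6 = 12.
Solutions in m differ by 406/14 = 29; the one in [0, 29) is -18 mod 29 = 11.

11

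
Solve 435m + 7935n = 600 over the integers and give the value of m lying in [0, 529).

275

Reduce mod 7935: 435m ≡ 600 (mod 7935). With g = gcd(435, 7935) = 15 dividing 600, divide through: 29m ≡ 40 (mod 529).
Since gcd(29, 529) = 1, m ≡ 40·(29)⁻¹ ≡ 275 (mod 529). Smallest non-negative: 275.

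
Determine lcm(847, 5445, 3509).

1105335

847 = 7 · 11²; 5445 = 3² · 5 · 11²; 3509 = 11² · 29
lcm takes max exponent of each prime: 3² · 5 · 7 · 11² · 29 = 1105335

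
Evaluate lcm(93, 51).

1581

gcd first: 93 = 1·51 + 42; 51 = 1·42 + 9; 42 = 4·9 + 6; 9 = 1·6 + 3; 6 = 2·3 + 0 → gcd = 3
lcm = 93·51/gcd = 4743/3 = 1581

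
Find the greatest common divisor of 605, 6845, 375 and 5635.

5

gcd(605, 6845): 6845 = 11·605 + 190; 605 = 3·190 + 35; 190 = 5·35 + 15; 35 = 2·15 + 5; 15 = 3·5 + 0 → 5
gcd(5, 375): 375 = 75·5 + 0 → 5
gcd(5, 5635): 5635 = 1127·5 + 0 → 5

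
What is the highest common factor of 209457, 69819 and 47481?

gcd(209457, 69819): 209457 = 3·69819 + 0 → 69819
gcd(69819, 47481): 69819 = 1·47481 + 22338; 47481 = 2·22338 + 2805; 22338 = 7·2805 + 2703; 2805 = 1·2703 + 102; 2703 = 26·102 + 51; 102 = 2·51 + 0 → 51

51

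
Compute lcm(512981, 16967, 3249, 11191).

512981 = 7² · 19² · 29; 16967 = 19² · 47; 3249 = 3² · 19²; 11191 = 19² · 31
lcm takes max exponent of each prime: 3² · 7² · 19² · 29 · 31 · 47 = 6726719853

6726719853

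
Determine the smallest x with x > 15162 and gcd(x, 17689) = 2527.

20216

gcd(x, 17689) = 2527 forces 2527 | x; write x = 2527s. Then gcd(2527s, 2527·7) = 2527·gcd(s, 7), so need gcd(s, 7) = 1.
2527s > 15162 gives s ≥ 7. The least s ≥ 7 coprime to 7 is 8, so x = 2527·8 = 20216.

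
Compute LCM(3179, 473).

3179 = 11 · 17²; 473 = 11 · 43
max exponents: 11 · 17² · 43 = 136697

136697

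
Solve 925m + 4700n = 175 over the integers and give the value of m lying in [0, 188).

Reduce mod 4700: 925m ≡ 175 (mod 4700). With g = gcd(925, 4700) = 25 dividing 175, divide through: 37m ≡ 7 (mod 188).
Since gcd(37, 188) = 1, m ≡ 7·(37)⁻¹ ≡ 51 (mod 188). Smallest non-negative: 51.

51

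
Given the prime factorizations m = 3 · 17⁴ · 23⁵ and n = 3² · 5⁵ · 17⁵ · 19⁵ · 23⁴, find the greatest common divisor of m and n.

70117800483

min exponent per shared prime: 3 · 17⁴ · 23⁴ = 70117800483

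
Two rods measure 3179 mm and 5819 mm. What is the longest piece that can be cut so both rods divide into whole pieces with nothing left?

3179 = 11 · 17²
5819 = 11 · 23²
Common: 11 = 11

11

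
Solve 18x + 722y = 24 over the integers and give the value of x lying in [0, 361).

242

gcd(18, 722) = 2 (Euclid: 722 = 40·18 + 2; 18 = 9·2 + 0), and 2 | 24.
Extended Euclid: 18·(-40) + 722·(1) = 2. Scale by 12: x₀ = -480.
General solution x = x₀ + 361t; reducing mod 361 gives x = 242 (and y = -6).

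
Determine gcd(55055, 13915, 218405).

605

gcd(55055, 13915): 55055 = 3·13915 + 13310; 13915 = 1·13310 + 605; 13310 = 22·605 + 0 → 605
gcd(605, 218405): 218405 = 361·605 + 0 → 605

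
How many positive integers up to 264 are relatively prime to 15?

141

15 = 3·5. Inclusion–exclusion on these primes:
264 − ⌊264/3⌋ − ⌊264/5⌋ + ⌊264/15⌋ = 141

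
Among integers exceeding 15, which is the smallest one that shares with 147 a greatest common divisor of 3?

18

Multiples of 3 above 15: 3·6, 3·7, … . Need the cofactor coprime to 147/3 = 49.
Checking s = 6, 7, … the first with gcd(s, 49) = 1 is s = 6, giving 18.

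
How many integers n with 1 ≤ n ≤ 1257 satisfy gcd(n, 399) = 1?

399 = 3·7·19. Inclusion–exclusion on these primes:
1257 − ⌊1257/3⌋ − ⌊1257/7⌋ − ⌊1257/19⌋ + ⌊1257/21⌋ + ⌊1257/57⌋ + ⌊1257/133⌋ − ⌊1257/399⌋ = 680

680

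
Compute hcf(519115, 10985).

5

519115 = 5 · 47³
10985 = 5 · 13³
Common: 5 = 5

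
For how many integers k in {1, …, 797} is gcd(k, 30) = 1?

Prime factors of 30: 2, 3, 5. Count integers ≤ 797 divisible by none of them.
By inclusion–exclusion: 797 − ⌊797/2⌋ − ⌊797/3⌋ − ⌊797/5⌋ + ⌊797/6⌋ + ⌊797/10⌋ + ⌊797/15⌋ − ⌊797/30⌋ = 213.

213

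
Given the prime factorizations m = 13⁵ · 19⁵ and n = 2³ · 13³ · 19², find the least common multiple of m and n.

max exponent per prime: 2³ · 13⁵ · 19⁵ = 7354865808056

7354865808056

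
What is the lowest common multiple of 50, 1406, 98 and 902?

776779850

50 = 2 · 5²; 1406 = 2 · 19 · 37; 98 = 2 · 7²; 902 = 2 · 11 · 41
lcm takes max exponent of each prime: 2 · 5² · 7² · 11 · 19 · 37 · 41 = 776779850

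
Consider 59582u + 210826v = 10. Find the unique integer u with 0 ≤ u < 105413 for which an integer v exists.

Reduce mod 210826: 59582u ≡ 10 (mod 210826). With g = gcd(59582, 210826) = 2 dividing 10, divide through: 29791u ≡ 5 (mod 105413).
Since gcd(29791, 105413) = 1, u ≡ 5·(29791)⁻¹ ≡ 93025 (mod 105413). Smallest non-negative: 93025.

93025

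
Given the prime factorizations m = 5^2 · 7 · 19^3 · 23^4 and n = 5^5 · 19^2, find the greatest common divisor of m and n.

9025

min exponent per shared prime: 5^2 · 19^2 = 9025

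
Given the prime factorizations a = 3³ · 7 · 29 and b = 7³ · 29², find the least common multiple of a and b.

7788501

max exponent per prime: 3³ · 7³ · 29² = 7788501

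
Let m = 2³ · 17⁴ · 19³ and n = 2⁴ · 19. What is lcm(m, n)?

9165928624

max exponent per prime: 2⁴ · 17⁴ · 19³ = 9165928624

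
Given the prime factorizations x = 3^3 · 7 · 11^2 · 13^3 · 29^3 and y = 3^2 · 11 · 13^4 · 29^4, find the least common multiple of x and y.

max exponent per prime: 3^3 · 7 · 11^2 · 13^4 · 29^4 = 461968725247029

461968725247029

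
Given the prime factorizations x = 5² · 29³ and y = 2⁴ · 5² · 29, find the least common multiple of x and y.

9755600

max exponent per prime: 2⁴ · 5² · 29³ = 9755600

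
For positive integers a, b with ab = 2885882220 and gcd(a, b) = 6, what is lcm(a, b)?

480980370

gcd·lcm = product, so lcm = 2885882220/6 = 480980370.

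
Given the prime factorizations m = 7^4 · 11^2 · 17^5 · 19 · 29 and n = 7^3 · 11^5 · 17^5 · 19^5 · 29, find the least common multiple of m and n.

max exponent per prime: 7^4 · 11^5 · 17^5 · 19^5 · 29 = 39424500117382603589597

39424500117382603589597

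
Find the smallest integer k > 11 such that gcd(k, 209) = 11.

gcd(k, 209) = 11 forces 11 | k; write k = 11s. Then gcd(11s, 11·19) = 11·gcd(s, 19), so need gcd(s, 19) = 1.
11s > 11 gives s ≥ 2. The least s ≥ 2 coprime to 19 is 2, so k = 11·2 = 22.

22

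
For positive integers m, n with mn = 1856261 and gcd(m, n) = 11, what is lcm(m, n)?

168751

gcd·lcm = product, so lcm = 1856261/11 = 168751.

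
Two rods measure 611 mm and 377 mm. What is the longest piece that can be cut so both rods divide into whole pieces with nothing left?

611 = 13 · 47
377 = 13 · 29
Common: 13 = 13

13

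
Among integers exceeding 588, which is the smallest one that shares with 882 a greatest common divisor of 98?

686

Multiples of 98 above 588: 98·7, 98·8, … . Need the cofactor coprime to 882/98 = 9.
Checking s = 7, 8, … the first with gcd(s, 9) = 1 is s = 7, giving 686.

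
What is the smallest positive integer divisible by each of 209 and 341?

209 = 11 · 19; 341 = 11 · 31
max exponents: 11 · 19 · 31 = 6479

6479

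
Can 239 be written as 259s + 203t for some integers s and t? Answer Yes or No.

No

gcd(259, 203): 259 = 1·203 + 56; 203 = 3·56 + 35; 56 = 1·35 + 21; 35 = 1·21 + 14; 21 = 1·14 + 7; 14 = 2·7 + 0 → 7
7 does not divide 239, so a solution does not exist.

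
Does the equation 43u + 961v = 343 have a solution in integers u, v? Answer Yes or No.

By Bézout, 43u + 961v = 343 has integer solutions iff gcd(43, 961) | 343.
Euclid: 961 = 22·43 + 15; 43 = 2·15 + 13; 15 = 1·13 + 2; 13 = 6·2 + 1; 2 = 2·1 + 0. gcd = 1; 343 mod 1 = 0. Yes.

Yes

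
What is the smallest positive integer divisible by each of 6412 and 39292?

62985076

gcd first: 39292 = 6·6412 + 820; 6412 = 7·820 + 672; 820 = 1·672 + 148; 672 = 4·148 + 80; 148 = 1·80 + 68; 80 = 1·68 + 12; 68 = 5·12 + 8; 12 = 1·8 + 4; 8 = 2·4 + 0 → gcd = 4
lcm = 6412·39292/gcd = 251940304/4 = 62985076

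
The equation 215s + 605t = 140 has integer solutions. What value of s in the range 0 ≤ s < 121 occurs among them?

71

gcd(215, 605) = 5 (Euclid: 605 = 2·215 + 175; 215 = 1·175 + 40; 175 = 4·40 + 15; 40 = 2·15 + 10; 15 = 1·10 + 5; 10 = 2·5 + 0), and 5 | 140.
Extended Euclid: 215·(-45) + 605·(16) = 5. Scale by 28: s₀ = -1260.
General solution s = s₀ + 121k; reducing mod 121 gives s = 71 (and t = -25).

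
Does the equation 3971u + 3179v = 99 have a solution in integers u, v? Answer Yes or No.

By Bézout, 3971u + 3179v = 99 has integer solutions iff gcd(3971, 3179) | 99.
Euclid: 3971 = 1·3179 + 792; 3179 = 4·792 + 11; 792 = 72·11 + 0. gcd = 11; 99 mod 11 = 0. Yes.

Yes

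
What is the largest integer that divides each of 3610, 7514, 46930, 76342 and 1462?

2

gcd(3610, 7514): 7514 = 2·3610 + 294; 3610 = 12·294 + 82; 294 = 3·82 + 48; 82 = 1·48 + 34; 48 = 1·34 + 14; 34 = 2·14 + 6; 14 = 2·6 + 2; 6 = 3·2 + 0 → 2
gcd(2, 46930): 46930 = 23465·2 + 0 → 2
gcd(2, 76342): 76342 = 38171·2 + 0 → 2
gcd(2, 1462): 1462 = 731·2 + 0 → 2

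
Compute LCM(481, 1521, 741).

481 = 13 · 37; 1521 = 3² · 13²; 741 = 3 · 13 · 19
lcm takes max exponent of each prime: 3² · 13² · 19 · 37 = 1069263

1069263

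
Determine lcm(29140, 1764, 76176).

lcm(29140, 1764) = 29140·1764/gcd = 51402960/4 = 12850740
lcm(12850740, 76176) = 12850740·76176/gcd = 978917970240/36 = 27192165840

27192165840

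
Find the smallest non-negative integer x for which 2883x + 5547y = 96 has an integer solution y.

Reduce mod 5547: 2883x ≡ 96 (mod 5547). With g = gcd(2883, 5547) = 3 dividing 96, divide through: 961x ≡ 32 (mod 1849).
Since gcd(961, 1849) = 1, x ≡ 32·(961)⁻¹ ≡ 1166 (mod 1849). Smallest non-negative: 1166.

1166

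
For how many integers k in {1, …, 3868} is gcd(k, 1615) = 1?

1615 = 5·17·19. Inclusion–exclusion on these primes:
3868 − ⌊3868/5⌋ − ⌊3868/17⌋ − ⌊3868/19⌋ + ⌊3868/85⌋ + ⌊3868/95⌋ + ⌊3868/323⌋ − ⌊3868/1615⌋ = 2759

2759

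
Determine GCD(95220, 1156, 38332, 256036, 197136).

gcd(95220, 1156): 95220 = 82·1156 + 428; 1156 = 2·428 + 300; 428 = 1·300 + 128; 300 = 2·128 + 44; 128 = 2·44 + 40; 44 = 1·40 + 4; 40 = 10·4 + 0 → 4
gcd(4, 38332): 38332 = 9583·4 + 0 → 4
gcd(4, 256036): 256036 = 64009·4 + 0 → 4
gcd(4, 197136): 197136 = 49284·4 + 0 → 4

4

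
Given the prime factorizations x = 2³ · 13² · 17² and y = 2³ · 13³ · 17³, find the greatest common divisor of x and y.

390728

min exponent per shared prime: 2³ · 13² · 17² = 390728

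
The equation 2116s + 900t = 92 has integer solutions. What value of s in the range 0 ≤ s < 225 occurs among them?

Euclid: 2116 = 2·900 + 316; 900 = 2·316 + 268; 316 = 1·268 + 48; 268 = 5·48 + 28; 48 = 1·28 + 20; 28 = 1·20 + 8; 20 = 2·8 + 4; 8 = 2·4 + 0 → gcd = 4; 92 = 4·23.
Back-substitution yields 2116·(94) + 900·(-221) = 4, so one solution is s = 94·23 = 2162, t = -221·23 = -5083.
Solutions in s differ by 900/4 = 225; the one in [0, 225) is 2162 mod 225 = 137.

137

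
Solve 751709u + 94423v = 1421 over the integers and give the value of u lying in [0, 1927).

51

gcd(751709, 94423) = 49 (Euclid: 751709 = 7·94423 + 90748; 94423 = 1·90748 + 3675; 90748 = 24·3675 + 2548; 3675 = 1·2548 + 1127; 2548 = 2·1127 + 294; 1127 = 3·294 + 245; 294 = 1·245 + 49; 245 = 5·49 + 0), and 49 | 1421.
Extended Euclid: 751709·(334) + 94423·(-2659) = 49. Scale by 29: u₀ = 9686.
General solution u = u₀ + 1927t; reducing mod 1927 gives u = 51 (and v = -406).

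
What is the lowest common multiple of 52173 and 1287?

gcd first: 52173 = 40·1287 + 693; 1287 = 1·693 + 594; 693 = 1·594 + 99; 594 = 6·99 + 0 → gcd = 99
lcm = 52173·1287/gcd = 67146651/99 = 678249

678249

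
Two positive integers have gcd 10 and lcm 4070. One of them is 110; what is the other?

p·q = gcd·lcm = 10·4070 = 40700, so q = 40700/110 = 370.

370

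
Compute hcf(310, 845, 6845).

5

gcd(310, 845): 845 = 2·310 + 225; 310 = 1·225 + 85; 225 = 2·85 + 55; 85 = 1·55 + 30; 55 = 1·30 + 25; 30 = 1·25 + 5; 25 = 5·5 + 0 → 5
gcd(5, 6845): 6845 = 1369·5 + 0 → 5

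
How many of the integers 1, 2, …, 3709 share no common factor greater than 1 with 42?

1060

42 = 2·3·7. Inclusion–exclusion on these primes:
3709 − ⌊3709/2⌋ − ⌊3709/3⌋ − ⌊3709/7⌋ + ⌊3709/6⌋ + ⌊3709/14⌋ + ⌊3709/21⌋ − ⌊3709/42⌋ = 1060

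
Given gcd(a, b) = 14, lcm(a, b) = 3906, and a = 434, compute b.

126

a·b = gcd·lcm = 14·3906 = 54684, so b = 54684/434 = 126.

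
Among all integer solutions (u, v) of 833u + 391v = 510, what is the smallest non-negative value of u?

gcd(833, 391) = 17 (Euclid: 833 = 2·391 + 51; 391 = 7·51 + 34; 51 = 1·34 + 17; 34 = 2·17 + 0), and 17 | 510.
Extended Euclid: 833·(8) + 391·(-17) = 17. Scale by 30: u₀ = 240.
General solution u = u₀ + 23t; reducing mod 23 gives u = 10 (and v = -20).

10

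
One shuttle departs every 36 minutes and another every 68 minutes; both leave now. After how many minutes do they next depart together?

612

36 = 2² · 3²; 68 = 2² · 17
max exponents: 2² · 3² · 17 = 612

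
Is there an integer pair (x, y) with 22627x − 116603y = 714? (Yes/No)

Yes

By Bézout, 22627x − 116603y = 714 has integer solutions iff gcd(22627, 116603) | 714.
Euclid: 116603 = 5·22627 + 3468; 22627 = 6·3468 + 1819; 3468 = 1·1819 + 1649; 1819 = 1·1649 + 170; 1649 = 9·170 + 119; 170 = 1·119 + 51; 119 = 2·51 + 17; 51 = 3·17 + 0. gcd = 17; 714 mod 17 = 0. Yes.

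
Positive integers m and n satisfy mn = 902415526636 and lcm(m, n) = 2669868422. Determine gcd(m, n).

From gcd × lcm = mn: gcd = 902415526636 / 2669868422 = 338.

338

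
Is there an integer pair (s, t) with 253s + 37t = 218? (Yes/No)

Yes

By Bézout, 253s + 37t = 218 has integer solutions iff gcd(253, 37) | 218.
Euclid: 253 = 6·37 + 31; 37 = 1·31 + 6; 31 = 5·6 + 1; 6 = 6·1 + 0. gcd = 1; 218 mod 1 = 0. Yes.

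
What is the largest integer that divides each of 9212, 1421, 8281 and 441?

9212 = 2² · 7² · 47; 1421 = 7² · 29; 8281 = 7² · 13²; 441 = 3² · 7²
gcd takes min exponent of each prime: 7² = 49

49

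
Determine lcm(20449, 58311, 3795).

20449 = 11² · 13²; 58311 = 3² · 11 · 19 · 31; 3795 = 3 · 5 · 11 · 23
lcm takes max exponent of each prime: 3² · 5 · 11² · 13² · 19 · 23 · 31 = 12466017135

12466017135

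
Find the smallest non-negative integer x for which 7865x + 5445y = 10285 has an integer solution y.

2

gcd(7865, 5445) = 605 (Euclid: 7865 = 1·5445 + 2420; 5445 = 2·2420 + 605; 2420 = 4·605 + 0), and 605 | 10285.
Extended Euclid: 7865·(-2) + 5445·(3) = 605. Scale by 17: x₀ = -34.
General solution x = x₀ + 9t; reducing mod 9 gives x = 2 (and y = -1).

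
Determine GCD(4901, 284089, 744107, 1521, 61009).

169

gcd(4901, 284089): 284089 = 57·4901 + 4732; 4901 = 1·4732 + 169; 4732 = 28·169 + 0 → 169
gcd(169, 744107): 744107 = 4403·169 + 0 → 169
gcd(169, 1521): 1521 = 9·169 + 0 → 169
gcd(169, 61009): 61009 = 361·169 + 0 → 169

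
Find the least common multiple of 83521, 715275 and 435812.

83521 = 17⁴; 715275 = 3² · 5² · 11 · 17²; 435812 = 2² · 13 · 17² · 29
lcm takes max exponent of each prime: 2² · 3² · 5² · 11 · 13 · 17⁴ · 29 = 311725428300

311725428300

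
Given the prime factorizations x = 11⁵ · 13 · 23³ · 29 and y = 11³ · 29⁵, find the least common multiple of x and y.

max exponent per prime: 11⁵ · 13 · 23³ · 29⁵ = 522492758421491429

522492758421491429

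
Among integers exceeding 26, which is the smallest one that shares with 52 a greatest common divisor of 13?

gcd(k, 52) = 13 forces 13 | k; write k = 13s. Then gcd(13s, 13·4) = 13·gcd(s, 4), so need gcd(s, 4) = 1.
13s > 26 gives s ≥ 3. The least s ≥ 3 coprime to 4 is 3, so k = 13·3 = 39.

39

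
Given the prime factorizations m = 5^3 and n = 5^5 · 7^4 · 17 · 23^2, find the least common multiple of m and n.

67475603125

max exponent per prime: 5^5 · 7^4 · 17 · 23^2 = 67475603125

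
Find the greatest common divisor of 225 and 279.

Euclid: 279 = 1·225 + 54; 225 = 4·54 + 9; 54 = 6·9 + 0. Last nonzero remainder: 9.

9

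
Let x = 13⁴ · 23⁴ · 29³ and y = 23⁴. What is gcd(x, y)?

min exponent per shared prime: 23⁴ = 279841

279841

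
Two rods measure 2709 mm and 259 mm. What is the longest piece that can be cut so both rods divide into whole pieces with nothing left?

2709 = 3² · 7 · 43
259 = 7 · 37
Common: 7 = 7

7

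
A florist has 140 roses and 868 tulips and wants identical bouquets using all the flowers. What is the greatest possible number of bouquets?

140 = 2² · 5 · 7
868 = 2² · 7 · 31
Common: 2² · 7 = 28

28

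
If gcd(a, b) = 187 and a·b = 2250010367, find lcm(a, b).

Since gcd(a,b)·lcm(a,b) = ab, lcm = 2250010367/187 = 12032141.

12032141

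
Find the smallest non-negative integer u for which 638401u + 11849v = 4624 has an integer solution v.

5

Reduce mod 11849: 638401u ≡ 4624 (mod 11849). With g = gcd(638401, 11849) = 289 dividing 4624, divide through: 2209u ≡ 16 (mod 41).
Since gcd(2209, 41) = 1, u ≡ 16·(2209)⁻¹ ≡ 5 (mod 41). Smallest non-negative: 5.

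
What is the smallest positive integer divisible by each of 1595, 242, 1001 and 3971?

1152741590

1595 = 5 · 11 · 29; 242 = 2 · 11²; 1001 = 7 · 11 · 13; 3971 = 11 · 19²
lcm takes max exponent of each prime: 2 · 5 · 7 · 11² · 13 · 19² · 29 = 1152741590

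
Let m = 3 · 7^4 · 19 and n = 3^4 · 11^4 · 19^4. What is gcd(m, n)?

min exponent per shared prime: 3 · 19 = 57

57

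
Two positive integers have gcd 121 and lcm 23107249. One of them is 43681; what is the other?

a·b = gcd·lcm = 121·23107249 = 2795977129, so b = 2795977129/43681 = 64009.

64009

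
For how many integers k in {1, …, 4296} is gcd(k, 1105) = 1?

Prime factors of 1105: 5, 13, 17. Count integers ≤ 4296 divisible by none of them.
By inclusion–exclusion: 4296 − ⌊4296/5⌋ − ⌊4296/13⌋ − ⌊4296/17⌋ + ⌊4296/65⌋ + ⌊4296/85⌋ + ⌊4296/221⌋ − ⌊4296/1105⌋ = 2987.

2987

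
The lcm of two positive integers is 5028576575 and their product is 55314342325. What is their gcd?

11

From gcd × lcm = ab: gcd = 55314342325 / 5028576575 = 11.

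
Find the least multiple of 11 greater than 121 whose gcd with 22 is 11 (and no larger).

143

22 = 11·2. Any t with gcd(t, 22) = 11 is a multiple of 11, say 11s, with s coprime to 2.
Need s > 121/11, so s ≥ 12. First s ≥ 12 with gcd(s, 2) = 1 is s = 13. Thus t = 11·13 = 143.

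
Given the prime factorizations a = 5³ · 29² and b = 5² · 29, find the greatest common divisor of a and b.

725

min exponent per shared prime: 5² · 29 = 725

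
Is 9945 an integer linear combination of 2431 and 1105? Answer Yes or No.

gcd(2431, 1105): 2431 = 2·1105 + 221; 1105 = 5·221 + 0 → 221
221 divides 9945, so a solution exists.

Yes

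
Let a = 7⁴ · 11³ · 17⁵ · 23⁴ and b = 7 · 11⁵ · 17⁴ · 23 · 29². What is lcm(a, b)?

max exponent per prime: 7⁴ · 11⁵ · 17⁵ · 23⁴ · 29² = 129213393561043193330467

129213393561043193330467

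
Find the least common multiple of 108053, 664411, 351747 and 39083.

108053 = 11² · 19 · 47; 664411 = 11² · 17² · 19; 351747 = 3² · 11² · 17 · 19; 39083 = 11² · 17 · 19
lcm takes max exponent of each prime: 3² · 11² · 17² · 19 · 47 = 281045853

281045853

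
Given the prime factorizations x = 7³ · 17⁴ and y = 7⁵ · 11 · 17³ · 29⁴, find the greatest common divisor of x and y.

1685159

min exponent per shared prime: 7³ · 17³ = 1685159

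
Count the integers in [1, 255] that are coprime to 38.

121

38 = 2·19. Inclusion–exclusion on these primes:
255 − ⌊255/2⌋ − ⌊255/19⌋ + ⌊255/38⌋ = 121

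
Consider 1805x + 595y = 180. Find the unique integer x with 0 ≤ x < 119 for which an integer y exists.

Euclid: 1805 = 3·595 + 20; 595 = 29·20 + 15; 20 = 1·15 + 5; 15 = 3·5 + 0 → gcd = 5; 180 = 5·36.
Back-substitution yields 1805·(30) + 595·(-91) = 5, so one solution is x = 30·36 = 1080, y = -91·36 = -3276.
Solutions in x differ by 595/5 = 119; the one in [0, 119) is 1080 mod 119 = 9.

9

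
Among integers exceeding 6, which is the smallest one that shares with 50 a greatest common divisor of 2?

8

50 = 2·25. Any k with gcd(k, 50) = 2 is a multiple of 2, say 2s, with s coprime to 25.
Need s > 6/2, so s ≥ 4. First s ≥ 4 with gcd(s, 25) = 1 is s = 4. Thus k = 2·4 = 8.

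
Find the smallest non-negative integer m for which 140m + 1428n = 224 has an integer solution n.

Reduce mod 1428: 140m ≡ 224 (mod 1428). With g = gcd(140, 1428) = 28 dividing 224, divide through: 5m ≡ 8 (mod 51).
Since gcd(5, 51) = 1, m ≡ 8·(5)⁻¹ ≡ 22 (mod 51). Smallest non-negative: 22.

22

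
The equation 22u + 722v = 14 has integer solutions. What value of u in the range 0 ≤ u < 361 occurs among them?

296

Reduce mod 722: 22u ≡ 14 (mod 722). With g = gcd(22, 722) = 2 dividing 14, divide through: 11u ≡ 7 (mod 361).
Since gcd(11, 361) = 1, u ≡ 7·(11)⁻¹ ≡ 296 (mod 361). Smallest non-negative: 296.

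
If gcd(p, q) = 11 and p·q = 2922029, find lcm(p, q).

265639

Since gcd(p,q)·lcm(p,q) = pq, lcm = 2922029/11 = 265639.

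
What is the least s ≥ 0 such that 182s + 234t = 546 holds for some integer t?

Reduce mod 234: 182s ≡ 546 (mod 234). With g = gcd(182, 234) = 26 dividing 546, divide through: 7s ≡ 21 (mod 9).
Since gcd(7, 9) = 1, s ≡ 21·(7)⁻¹ ≡ 3 (mod 9). Smallest non-negative: 3.

3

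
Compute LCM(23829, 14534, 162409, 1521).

23829 = 3 · 13² · 47; 14534 = 2 · 13² · 43; 162409 = 13² · 31²; 1521 = 3² · 13²
lcm takes max exponent of each prime: 2 · 3² · 13² · 31² · 43 · 47 = 5908114602

5908114602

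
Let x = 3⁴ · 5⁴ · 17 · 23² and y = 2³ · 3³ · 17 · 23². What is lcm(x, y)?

3642165000

max exponent per prime: 2³ · 3⁴ · 5⁴ · 17 · 23² = 3642165000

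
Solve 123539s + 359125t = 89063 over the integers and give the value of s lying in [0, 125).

Euclid: 359125 = 2·123539 + 112047; 123539 = 1·112047 + 11492; 112047 = 9·11492 + 8619; 11492 = 1·8619 + 2873; 8619 = 3·2873 + 0 → gcd = 2873; 89063 = 2873·31.
Back-substitution yields 123539·(32) + 359125·(-11) = 2873, so one solution is s = 32·31 = 992, t = -11·31 = -341.
Solutions in s differ by 359125/2873 = 125; the one in [0, 125) is 992 mod 125 = 117.

117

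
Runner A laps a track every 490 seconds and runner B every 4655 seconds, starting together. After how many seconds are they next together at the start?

490 = 2 · 5 · 7²; 4655 = 5 · 7² · 19
max exponents: 2 · 5 · 7² · 19 = 9310

9310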